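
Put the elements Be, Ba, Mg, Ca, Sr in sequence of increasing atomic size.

Be is in period 2, group 2; Mg is in period 3, group 2; Ca is in period 4, group 2; Sr is in period 5, group 2; Ba is in period 6, group 2.
Atomic radius shrinks across a period as nuclear charge pulls the same shell inward, and grows down a group as new shells are added.
All are in group 2, so atomic radius increases down the group.
So from smallest to largest: Be < Mg < Ca < Sr < Ba.

Be < Mg < Ca < Sr < Ba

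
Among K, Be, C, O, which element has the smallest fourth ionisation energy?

IE_4 is the cost of taking one more electron from the +3 cation: K³⁺ is already 2 electrons into the core; Be³⁺ is already 1 electron into the core; C³⁺ still has 1 valence electron; O³⁺ still has 3 valence electrons.
Usually core removal costs more than valence removal, but here the competition is close: a tightly held n=2 valence electron can cost more to remove than an n=3 core electron, so the actual values have to decide it.
Valence configurations: C³⁺ [He]2s¹, O³⁺ [He]2s²2p¹.
Tabulated IE_4 (kJ/mol): K 5877, Be 21007, C 6223, O 7469.
Hence IE_4: K < C < O < Be.

K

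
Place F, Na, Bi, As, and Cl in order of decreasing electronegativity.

F, Cl, As, Bi, Na

F is in period 2, group 17; Na is in period 3, group 1; Cl is in period 3, group 17; As is in period 4, group 15; Bi is in period 6, group 15.
Atoms toward the upper right of the periodic table pull bonding electrons most strongly.
Neither a single period nor a single group — weigh both effects.
Bi > Na: the two effects oppose for this pair; the across-period effect wins (2.02 vs 0.93).
As > Bi: As sits above Bi in group 15, so the down-group effect alone puts As higher.
Cl > As: relative to As, both the across-period and down-group shifts push Cl's electronegativity up.
F > Cl: they share group 17; the group trend gives F the larger value.
For reference (Pauling): F 3.98, Na 0.93, Cl 3.16, As 2.18, Bi 2.02.
So from highest to lowest: F > Cl > As > Bi > Na.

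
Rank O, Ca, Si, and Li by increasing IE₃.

Si, Ca, O, Li

IE_3 is the cost of taking one more electron from the +2 cation: O²⁺ still has 4 valence electrons; Ca²⁺ is the bare [Ar] core; Si²⁺ still has 2 valence electrons; Li²⁺ is already 1 electron into the core.
Usually core removal costs more than valence removal, but here the competition is close: a tightly held n=2 valence electron can cost more to remove than an n=3 core electron, so the actual values have to decide it.
Valence configurations: O²⁺ [He]2s²2p², Si²⁺ [Ne]3s².
The numbers (kJ/mol): O 5300, Ca 4912, Si 3232, Li 11815.
Overall IE_3 order: Si < Ca < O < Li.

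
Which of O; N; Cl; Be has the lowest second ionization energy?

Be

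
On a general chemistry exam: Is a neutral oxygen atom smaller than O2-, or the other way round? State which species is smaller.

O

Forming O2- adds 2 electrons to O. More electron–electron repulsion in the same shell, with unchanged nuclear charge, lets the cloud expand.
An anion is larger than its parent atom: O2- > O.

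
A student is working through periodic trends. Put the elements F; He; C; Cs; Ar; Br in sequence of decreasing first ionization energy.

He > F > Ar > Br > C > Cs

He is in period 1, group 18; C is in period 2, group 14; F is in period 2, group 17; Ar is in period 3, group 18; Br is in period 4, group 17; Cs is in period 6, group 1.
Across a period the outer electron is held more tightly (higher IE₁); down a group it sits in a higher shell, more shielded, and comes off more easily.
Here both period and group differ, so the two effects have to be weighed against each other.
C > Cs: both effects reinforce here, so C is clearly the higher of the two.
Br > C: period and group pull opposite ways; the across-period shift dominates (1140 vs 1086 kJ/mol).
Ar > Br: both effects reinforce here, so Ar is clearly the higher of the two.
F > Ar: the two effects oppose for this pair; the down-group effect wins (1681 vs 1521 kJ/mol).
He > F: both effects reinforce here, so He is clearly the higher of the two.
Tabulated first ionization energy (kJ/mol): He 2372, C 1086, F 1681, Ar 1521, Br 1140, Cs 376.
So from highest to lowest: He > F > Ar > Br > C > Cs.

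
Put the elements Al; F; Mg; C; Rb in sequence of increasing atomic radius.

F < C < Al < Mg < Rb

C is in period 2, group 14; F is in period 2, group 17; Mg is in period 3, group 2; Al is in period 3, group 13; Rb is in period 5, group 1.
Atomic radius shrinks across a period as nuclear charge pulls the same shell inward, and grows down a group as new shells are added.
These span different periods and groups, so the two trends combine.
C > F: both are in period 2; the period trend gives C the larger value.
Al > C: relative to C, both the across-period and down-group shifts push Al's atomic radius up.
Mg > Al: both are in period 3; the period trend gives Mg the larger value.
Rb > Mg: relative to Mg, both the across-period and down-group shifts push Rb's atomic radius up.
Tabulated atomic radius (pm): C 75, F 64, Mg 139, Al 126, Rb 210.
So from smallest to largest: F < C < Al < Mg < Rb.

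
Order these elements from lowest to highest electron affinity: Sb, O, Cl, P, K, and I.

K, P, Sb, O, I, Cl

O is in period 2, group 16; P is in period 3, group 15; Cl is in period 3, group 17; K is in period 4, group 1; Sb is in period 5, group 15; I is in period 5, group 17.
Atoms with high Z_eff and room in the valence shell (especially the halogens) have the most exothermic electron affinities.
Here both period and group differ, so the two effects have to be weighed against each other.
P > K: both effects reinforce here, so P is clearly the higher of the two.
Sb > P: this pair runs against the simple trend — see the exception note.
O > Sb: relative to Sb, both the across-period and down-group shifts push O's electron affinity up.
I > O: period and group pull opposite ways; the across-period shift dominates (295 vs 141 kJ/mol).
Cl > I: Cl sits above I in group 17, so the down-group effect alone puts Cl higher.
Note the exception: Sb has a higher electron affinity than P, contrary to the simple trend — both are half-filled np³, but the pairing/repulsion penalty for the added electron shrinks as the p orbitals become larger and more diffuse down the group, and for Sb that outweighs the weaker nuclear attraction.
Tabulated electron affinity (kJ/mol): O 141, P 72, Cl 349, K 48, Sb 103, I 295.
So from lowest to highest: K < P < Sb < O < I < Cl.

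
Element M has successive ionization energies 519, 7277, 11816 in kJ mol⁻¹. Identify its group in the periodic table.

Group 1

Look for the largest jump between consecutive ionization energies: IE2/IE1 ≈ 14.0, far larger than any earlier ratio.
That jump marks the point where a core electron is being removed. So the atom has 1 valence electron.
A main-group element with 1 valence electron is in group 1.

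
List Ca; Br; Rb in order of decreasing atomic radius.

Ca is in period 4, group 2; Br is in period 4, group 17; Rb is in period 5, group 1.
Across a period the added protons contract the valence shell; down a group each new principal shell makes the atom larger.
Neither a single period nor a single group — weigh both effects.
Ca > Br: Ca lies to the left of Br in period 4, so the across-period effect alone puts Ca larger.
Rb > Ca: relative to Ca, both the across-period and down-group shifts push Rb's atomic radius up.
Tabulated atomic radius (pm): Ca 171, Br 114, Rb 210.
So from largest to smallest: Rb > Ca > Br.

Rb > Ca > Br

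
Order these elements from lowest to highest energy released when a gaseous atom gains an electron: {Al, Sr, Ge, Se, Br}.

Sr < Al < Ge < Se < Br

Al is in period 3, group 13; Ge is in period 4, group 14; Se is in period 4, group 16; Br is in period 4, group 17; Sr is in period 5, group 2.
Adding an electron releases more energy for atoms nearer the top right (short of the noble gases).
These span different periods and groups, so the two trends combine.
Al > Sr: relative to Sr, both the across-period and down-group shifts push Al's electron affinity up.
Ge > Al: the two effects oppose for this pair; the across-period effect wins (119 vs 42 kJ/mol).
Se > Ge: Se lies to the right of Ge in period 4, so the across-period effect alone puts Se higher.
Br > Se: Br lies to the right of Se in period 4, so the across-period effect alone puts Br higher.
Tabulated electron affinity (kJ/mol): Al 42, Ge 119, Se 195, Br 325, Sr 5.
So from lowest to highest: Sr < Al < Ge < Se < Br.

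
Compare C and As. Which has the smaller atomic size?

C

C is in period 2, group 14; As is in period 4, group 15.
Radius decreases left→right (rising Z_eff, same n) and increases top→bottom (higher n).
Here both period and group differ, so the two effects have to be weighed against each other.
As > C: period and group pull opposite ways; the down-group shift dominates (121 vs 75 pm).
Approximate values (pm): C 75, As 121.
So C has the smaller atomic size (C < As).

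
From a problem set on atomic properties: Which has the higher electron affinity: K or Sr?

K

Adding an electron releases more energy for atoms nearer the top right (short of the noble gases).
These sit on a diagonal, where the across-period and down-group effects partly cancel.
K > Sr: the two effects oppose for this pair; the down-group effect wins (48 vs 5 kJ/mol).
Approximate values (kJ/mol): K 48, Sr 5.
So K has the higher electron affinity (K > Sr).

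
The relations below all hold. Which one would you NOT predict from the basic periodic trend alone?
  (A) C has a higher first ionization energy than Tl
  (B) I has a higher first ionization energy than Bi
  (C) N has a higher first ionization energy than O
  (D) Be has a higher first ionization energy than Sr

(C)

The general trend: first ionization energy increases across a period and decreases down a group.
(A) C (period 2, group 14) vs Tl (period 6, group 13): the stated order agrees with the simple trend.
(B) I (period 5, group 17) vs Bi (period 6, group 15): the stated order agrees with the simple trend.
(C) N (period 2, group 15) vs O (period 2, group 16): the stated order contradicts the simple trend.
(D) Be (period 2, group 2) vs Sr (period 5, group 2): the stated order agrees with the simple trend.
The exception is (C): pairing an electron in O's 2p⁴ costs repulsion energy, so O ionizes more easily than half-filled N (2p³).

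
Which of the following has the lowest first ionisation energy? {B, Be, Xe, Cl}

Be is in period 2, group 2; B is in period 2, group 13; Cl is in period 3, group 17; Xe is in period 5, group 18.
Across a period the outer electron is held more tightly (higher IE₁); down a group it sits in a higher shell, more shielded, and comes off more easily.
Neither a single period nor a single group — weigh both effects.
Be > B: this pair runs against the simple trend — see the exception note.
Xe > Be: period and group pull opposite ways; the across-period shift dominates (1170 vs 900 kJ/mol).
Cl > Xe: the two effects oppose for this pair; the down-group effect wins (1251 vs 1170 kJ/mol).
Note the exception: Be has a higher first ionization energy than B, contrary to the simple trend — removing B's lone 2p electron is easier than breaking Be's filled 2s².
For reference (kJ/mol): Be 900, B 801, Cl 1251, Xe 1170.
The lowest first ionisation energy among these belongs to B.

B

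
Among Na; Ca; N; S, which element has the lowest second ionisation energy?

Ca

Consider each +1 ion: Na⁺ is the bare [Ne] core; Ca⁺ still has 1 valence electron; N⁺ still has 4 valence electrons; S⁺ still has 5 valence electrons.
Pulling an electron out of a noble-gas core costs far more than removing a remaining valence electron, so Na sits at the high end of IE_2.
Valence configurations: Ca⁺ [Ar]4s¹, N⁺ [He]2s²2p², S⁺ [Ne]3s²3p³.
The numbers (kJ/mol): Na 4562, Ca 1145, N 2856, S 2252.
Overall IE_2 order: Ca < S < N < Na.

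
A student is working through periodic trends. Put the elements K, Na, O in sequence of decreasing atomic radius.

O is in period 2, group 16; Na is in period 3, group 1; K is in period 4, group 1.
Across a period the added protons contract the valence shell; down a group each new principal shell makes the atom larger.
These span different periods and groups, so the two trends combine.
Na > O: relative to O, both the across-period and down-group shifts push Na's atomic radius up.
K > Na: K sits below Na in group 1, so the down-group effect alone puts K larger.
Approximate values (pm): O 63, Na 155, K 196.
So from largest to smallest: K > Na > O.

K > Na > O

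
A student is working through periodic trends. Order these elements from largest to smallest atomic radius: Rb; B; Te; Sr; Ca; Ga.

Rb > Sr > Ca > Te > Ga > B

B is in period 2, group 13; Ca is in period 4, group 2; Ga is in period 4, group 13; Rb is in period 5, group 1; Sr is in period 5, group 2; Te is in period 5, group 16.
Across a period the added protons contract the valence shell; down a group each new principal shell makes the atom larger.
Here both period and group differ, so the two effects have to be weighed against each other.
Ga > B: Ga sits below B in group 13, so the down-group effect alone puts Ga larger.
Te > Ga: period and group pull opposite ways; the down-group shift dominates (136 vs 124 pm).
Ca > Te: period and group pull opposite ways; the across-period shift dominates (171 vs 136 pm).
Sr > Ca: they share group 2; the group trend gives Sr the larger value.
Rb > Sr: both are in period 5; the period trend gives Rb the larger value.
For reference (pm): B 85, Ca 171, Ga 124, Rb 210, Sr 185, Te 136.
So from largest to smallest: Rb > Sr > Ca > Te > Ga > B.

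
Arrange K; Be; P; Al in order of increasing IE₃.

IE_3 is the cost of taking one more electron from the +2 cation: K²⁺ is already 1 electron into the core; Be²⁺ is the bare [He] core; P²⁺ still has 3 valence electrons; Al²⁺ still has 1 valence electron.
Pulling an electron out of a noble-gas core costs far more than removing a remaining valence electron, so K and Be sit at the high end of IE_3.
Valence configurations: P²⁺ [Ne]3s²3p¹, Al²⁺ [Ne]3s¹.
Approximate IE_3 values (kJ/mol): K 4420, Be 14849, P 2914, Al 2745.
Hence IE_3: Al < P < K < Be.

Al, P, K, Be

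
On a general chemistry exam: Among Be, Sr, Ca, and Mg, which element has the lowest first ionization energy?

Sr

Be is in period 2, group 2; Mg is in period 3, group 2; Ca is in period 4, group 2; Sr is in period 5, group 2.
First ionization energy rises across a period (greater Z_eff holds electrons more tightly) and falls down a group (valence electrons are farther from the nucleus).
All are in group 2, so first ionization energy increases up the group.
The lowest first ionization energy among these belongs to Sr.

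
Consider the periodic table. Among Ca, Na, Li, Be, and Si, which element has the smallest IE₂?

Ca

IE_2 is the cost of taking one more electron from the +1 cation: Ca⁺ still has 1 valence electron; Na⁺ is the bare [Ne] core; Li⁺ is the bare [He] core; Be⁺ still has 1 valence electron; Si⁺ still has 3 valence electrons.
Pulling an electron out of a noble-gas core costs far more than removing a remaining valence electron, so Na and Li sit at the high end of IE_2.
Valence configurations: Ca⁺ [Ar]4s¹, Be⁺ [He]2s¹, Si⁺ [Ne]3s²3p¹.
Approximate IE_2 values (kJ/mol): Ca 1145, Na 4562, Li 7298, Be 1757, Si 1577.
Putting it together, IE_2: Ca < Si < Be < Na < Li.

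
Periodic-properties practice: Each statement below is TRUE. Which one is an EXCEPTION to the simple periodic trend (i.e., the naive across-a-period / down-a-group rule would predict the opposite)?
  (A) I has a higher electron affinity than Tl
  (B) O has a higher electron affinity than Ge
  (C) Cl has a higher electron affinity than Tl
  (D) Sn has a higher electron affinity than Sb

The general trend: electron affinity increases across a period and decreases down a group.
(A) I (period 5, group 17) vs Tl (period 6, group 13): the stated order agrees with the simple trend.
(B) O (period 2, group 16) vs Ge (period 4, group 14): the stated order agrees with the simple trend.
(C) Cl (period 3, group 17) vs Tl (period 6, group 13): the stated order agrees with the simple trend.
(D) Sn (period 5, group 14) vs Sb (period 5, group 15): the stated order contradicts the simple trend.
The exception is (D): adding an electron to Sb's half-filled 5p³ is unfavourable, so Sn has the more exothermic EA.

(D)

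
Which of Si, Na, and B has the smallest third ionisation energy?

Consider each +2 ion: Si²⁺ still has 2 valence electrons; Na²⁺ is already 1 electron into the core; B²⁺ still has 1 valence electron.
Breaking into a closed-shell core is much more expensive than removing a leftover valence electron — Na has the largest IE_3 here.
Valence configurations: Si²⁺ [Ne]3s², B²⁺ [He]2s¹.
Tabulated IE_3 (kJ/mol): Si 3232, Na 6910, B 3660.
Overall IE_3 order: Si < B < Na.

Si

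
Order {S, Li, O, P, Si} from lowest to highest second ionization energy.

Si < P < S < O < Li

IE_2 is the cost of taking one more electron from the +1 cation: S⁺ still has 5 valence electrons; Li⁺ is the bare [He] core; O⁺ still has 5 valence electrons; P⁺ still has 4 valence electrons; Si⁺ still has 3 valence electrons.
Core electrons are held far more tightly than valence electrons, so Li tops the IE_2 order.
Valence configurations: S⁺ [Ne]3s²3p³, O⁺ [He]2s²2p³, P⁺ [Ne]3s²3p², Si⁺ [Ne]3s²3p¹.
The numbers (kJ/mol): S 2252, Li 7298, O 3388, P 1907, Si 1577.
Putting it together, IE_2: Si < P < S < O < Li.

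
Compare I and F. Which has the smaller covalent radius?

F

Radius decreases left→right (rising Z_eff, same n) and increases top→bottom (higher n).
All are in group 17, so atomic radius increases down the group.
So F has the smaller covalent radius (F < I).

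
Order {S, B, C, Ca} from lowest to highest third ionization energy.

The third ionization energy removes an electron from the +2 ion. For each element: S²⁺ still has 4 valence electrons; B²⁺ still has 1 valence electron; C²⁺ still has 2 valence electrons; Ca²⁺ is the bare [Ar] core.
Core electrons are held far more tightly than valence electrons, so Ca tops the IE_3 order.
Valence configurations: S²⁺ [Ne]3s²3p², B²⁺ [He]2s¹, C²⁺ [He]2s².
The numbers (kJ/mol): S 3357, B 3660, C 4620, Ca 4912.
Putting it together, IE_3: S < B < C < Ca.

S < B < C < Ca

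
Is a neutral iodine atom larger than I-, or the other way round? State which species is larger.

I-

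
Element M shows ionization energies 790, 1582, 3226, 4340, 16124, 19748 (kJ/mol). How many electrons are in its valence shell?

4

Look for the largest jump between consecutive ionization energies: IE5/IE4 ≈ 3.7, far larger than any earlier ratio.
That jump marks the point where a core electron is being removed. So the atom has 4 valence electrons.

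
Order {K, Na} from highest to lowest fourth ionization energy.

Na > K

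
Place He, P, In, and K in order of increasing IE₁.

K, In, P, He

He is in period 1, group 18; P is in period 3, group 15; K is in period 4, group 1; In is in period 5, group 13.
Across a period the outer electron is held more tightly (higher IE₁); down a group it sits in a higher shell, more shielded, and comes off more easily.
These span different periods and groups, so the two trends combine.
In > K: the two effects oppose for this pair; the across-period effect wins (558 vs 419 kJ/mol).
P > In: relative to In, both the across-period and down-group shifts push P's first ionization energy up.
He > P: relative to P, both the across-period and down-group shifts push He's first ionization energy up.
For reference (kJ/mol): He 2372, P 1012, K 419, In 558.
So from lowest to highest: K < In < P < He.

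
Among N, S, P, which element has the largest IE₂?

N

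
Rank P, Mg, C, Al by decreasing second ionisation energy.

After 1 electron has been removed, what remains? P⁺ still has 4 valence electrons; Mg⁺ still has 1 valence electron; C⁺ still has 3 valence electrons; Al⁺ still has 2 valence electrons.
All are still removing valence electrons, so compare the +1 ions as you would atoms: IE_2 generally rises across a period (higher Z_eff) and falls down a group (larger shell), subject to the usual subshell exceptions.
Valence configurations: P⁺ [Ne]3s²3p², Mg⁺ [Ne]3s¹, C⁺ [He]2s²2p¹, Al⁺ [Ne]3s².
Tabulated IE_2 (kJ/mol): P 1907, Mg 1451, C 2353, Al 1817.
Putting it together, IE_2: Mg < Al < P < C.

C > P > Al > Mg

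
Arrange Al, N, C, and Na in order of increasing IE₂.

Al < C < N < Na

Consider each +1 ion: Al⁺ still has 2 valence electrons; N⁺ still has 4 valence electrons; C⁺ still has 3 valence electrons; Na⁺ is the bare [Ne] core.
Breaking into a closed-shell core is much more expensive than removing a leftover valence electron — Na has the largest IE_2 here.
Valence configurations: Al⁺ [Ne]3s², N⁺ [He]2s²2p², C⁺ [He]2s²2p¹.
Tabulated IE_2 (kJ/mol): Al 1817, N 2856, C 2353, Na 4562.
Putting it together, IE_2: Al < C < N < Na.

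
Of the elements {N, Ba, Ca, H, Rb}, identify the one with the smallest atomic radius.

Moving right in a period, electrons are added to the same shell under a stronger nuclear pull, so atoms get smaller; moving down, a new shell is opened and atoms get larger.
These span different periods and groups, so the two trends combine.
N > H: the two effects oppose for this pair; the down-group effect wins (71 vs 32 pm).
Ca > N: relative to N, both the across-period and down-group shifts push Ca's atomic radius up.
Ba > Ca: Ba sits below Ca in group 2, so the down-group effect alone puts Ba larger.
Rb > Ba: the two effects oppose for this pair; the across-period effect wins (210 vs 196 pm).
Approximate values (pm): H 32, N 71, Ca 171, Rb 210, Ba 196.
The smallest atomic radius among these belongs to H.

H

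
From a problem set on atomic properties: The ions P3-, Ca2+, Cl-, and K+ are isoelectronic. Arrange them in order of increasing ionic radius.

All of these have 18 electrons, so size is governed by nuclear charge alone: the more protons, the stronger the pull on the same electron cloud, and the smaller the ion.
Nuclear charges: Ca2+ (Z=20), K+ (Z=19), Cl- (Z=17), P3- (Z=15).
Smallest to largest: Ca2+ < K+ < Cl- < P3-.

Ca2+, K+, Cl-, P3-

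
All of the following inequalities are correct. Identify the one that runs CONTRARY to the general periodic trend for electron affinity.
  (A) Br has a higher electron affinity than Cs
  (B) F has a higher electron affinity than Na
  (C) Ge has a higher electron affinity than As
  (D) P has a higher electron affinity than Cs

The general trend: electron affinity increases across a period and decreases down a group.
(A) Br (period 4, group 17) vs Cs (period 6, group 1): the stated order agrees with the simple trend.
(B) F (period 2, group 17) vs Na (period 3, group 1): the stated order agrees with the simple trend.
(C) Ge (period 4, group 14) vs As (period 4, group 15): the stated order contradicts the simple trend.
(D) P (period 3, group 15) vs Cs (period 6, group 1): the stated order agrees with the simple trend.
The exception is (C): adding an electron to As's half-filled 4p³ is unfavourable, so Ge (4p²) has the more exothermic EA.

(C)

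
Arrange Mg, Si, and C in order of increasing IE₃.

Si < C < Mg

The third ionization energy removes an electron from the +2 ion. For each element: Mg²⁺ is the bare [Ne] core; Si²⁺ still has 2 valence electrons; C²⁺ still has 2 valence electrons.
Core electrons are held far more tightly than valence electrons, so Mg tops the IE_3 order.
Valence configurations: Si²⁺ [Ne]3s², C²⁺ [He]2s².
The numbers (kJ/mol): Mg 7733, Si 3232, C 4620.
Overall IE_3 order: Si < C < Mg.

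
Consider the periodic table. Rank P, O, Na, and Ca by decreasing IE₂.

Na, O, P, Ca

Consider each +1 ion: P⁺ still has 4 valence electrons; O⁺ still has 5 valence electrons; Na⁺ is the bare [Ne] core; Ca⁺ still has 1 valence electron.
Pulling an electron out of a noble-gas core costs far more than removing a remaining valence electron, so Na sits at the high end of IE_2.
Valence configurations: P⁺ [Ne]3s²3p², O⁺ [He]2s²2p³, Ca⁺ [Ar]4s¹.
Approximate IE_2 values (kJ/mol): P 1907, O 3388, Na 4562, Ca 1145.
So the second ionization energies run Ca < P < O < Na.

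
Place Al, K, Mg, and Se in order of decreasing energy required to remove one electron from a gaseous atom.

Se > Mg > Al > K

Mg is in period 3, group 2; Al is in period 3, group 13; K is in period 4, group 1; Se is in period 4, group 16.
First ionization energy rises across a period (greater Z_eff holds electrons more tightly) and falls down a group (valence electrons are farther from the nucleus).
Here both period and group differ, so the two effects have to be weighed against each other.
Al > K: both effects reinforce here, so Al is clearly the higher of the two.
Mg > Al: this pair runs against the simple trend — see the exception note.
Se > Mg: the two effects oppose for this pair; the across-period effect wins (941 vs 738 kJ/mol).
Note the exception: Mg has a higher first ionization energy than Al, contrary to the simple trend — Al's single 3p electron is easier to remove than one from Mg's filled 3s².
For reference (kJ/mol): Mg 738, Al 578, K 419, Se 941.
So from highest to lowest: Se > Mg > Al > K.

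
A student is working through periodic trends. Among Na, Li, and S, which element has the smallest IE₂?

S

After 1 electron has been removed, what remains? Na⁺ is the bare [Ne] core; Li⁺ is the bare [He] core; S⁺ still has 5 valence electrons.
Pulling an electron out of a noble-gas core costs far more than removing a remaining valence electron, so Na and Li sit at the high end of IE_2.
Approximate IE_2 values (kJ/mol): Na 4562, Li 7298, S 2252.
Hence IE_2: S < Na < Li.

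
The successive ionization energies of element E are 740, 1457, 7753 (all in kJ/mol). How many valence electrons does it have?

2

Look for the largest jump between consecutive ionization energies: IE3/IE2 ≈ 5.3, far larger than any earlier ratio.
That jump marks the point where a core electron is being removed. So the atom has 2 valence electrons.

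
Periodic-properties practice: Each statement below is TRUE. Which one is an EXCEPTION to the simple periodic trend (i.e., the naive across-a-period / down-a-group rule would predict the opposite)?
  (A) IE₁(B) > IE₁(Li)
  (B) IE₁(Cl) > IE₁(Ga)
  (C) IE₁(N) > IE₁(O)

(C)

The general trend: first ionisation energy increases across a period and decreases down a group.
(A) B (period 2, group 13) vs Li (period 2, group 1): the stated order agrees with the simple trend.
(B) Cl (period 3, group 17) vs Ga (period 4, group 13): the stated order agrees with the simple trend.
(C) N (period 2, group 15) vs O (period 2, group 16): the stated order contradicts the simple trend.
The exception is (C): pairing an electron in O's 2p⁴ costs repulsion energy, so O ionizes more easily than half-filled N (2p³).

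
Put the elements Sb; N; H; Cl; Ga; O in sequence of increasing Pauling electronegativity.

Ga < Sb < H < N < Cl < O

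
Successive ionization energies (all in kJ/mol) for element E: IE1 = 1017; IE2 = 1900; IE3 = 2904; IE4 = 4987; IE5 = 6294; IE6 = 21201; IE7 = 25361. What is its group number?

Look for the largest jump between consecutive ionization energies: IE6/IE5 ≈ 3.4, far larger than any earlier ratio.
That jump marks the point where a core electron is being removed. So the atom has 5 valence electrons.
A main-group element with 5 valence electrons is in group 15.

Group 15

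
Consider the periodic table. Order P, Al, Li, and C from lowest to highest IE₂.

After 1 electron has been removed, what remains? P⁺ still has 4 valence electrons; Al⁺ still has 2 valence electrons; Li⁺ is the bare [He] core; C⁺ still has 3 valence electrons.
Pulling an electron out of a noble-gas core costs far more than removing a remaining valence electron, so Li sits at the high end of IE_2.
Valence configurations: P⁺ [Ne]3s²3p², Al⁺ [Ne]3s², C⁺ [He]2s²2p¹.
Approximate IE_2 values (kJ/mol): P 1907, Al 1817, Li 7298, C 2353.
Putting it together, IE_2: Al < P < C < Li.

Al, P, C, Li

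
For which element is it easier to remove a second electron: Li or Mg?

The second ionization energy removes an electron from the +1 ion. For each element: Li⁺ is the bare [He] core; Mg⁺ still has 1 valence electron.
Pulling an electron out of a noble-gas core costs far more than removing a remaining valence electron, so Li sits at the high end of IE_2.
The numbers (kJ/mol): Li 7298, Mg 1451.
Overall IE_2 order: Mg < Li.

Mg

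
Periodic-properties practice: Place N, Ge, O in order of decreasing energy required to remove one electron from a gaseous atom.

Across a period the outer electron is held more tightly (higher IE₁); down a group it sits in a higher shell, more shielded, and comes off more easily.
Neither a single period nor a single group — weigh both effects.
O > Ge: both effects reinforce here, so O is clearly the higher of the two.
N > O: this pair runs against the simple trend — see the exception note.
Note the exception: N has a higher first ionization energy than O, contrary to the simple trend — pairing an electron in O's 2p⁴ costs repulsion energy, so O ionizes more easily than half-filled N (2p³).
Approximate values (kJ/mol): N 1402, O 1314, Ge 762.
So from highest to lowest: N > O > Ge.

N > O > Ge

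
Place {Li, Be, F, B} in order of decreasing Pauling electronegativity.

Li is in period 2, group 1; Be is in period 2, group 2; B is in period 2, group 13; F is in period 2, group 17.
EN rises left→right (higher Z_eff, smaller atoms) and falls top→bottom (larger, more shielded atoms).
All lie in period 2, so electronegativity increases left to right.
So from highest to lowest: F > B > Be > Li.

F > B > Be > Li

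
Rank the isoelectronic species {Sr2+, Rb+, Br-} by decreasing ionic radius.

Br- > Rb+ > Sr2+

All of these have 36 electrons, so size is governed by nuclear charge alone: the more protons, the stronger the pull on the same electron cloud, and the smaller the ion.
Nuclear charges: Sr2+ (Z=38), Rb+ (Z=37), Br- (Z=35).
Largest to smallest: Br- > Rb+ > Sr2+.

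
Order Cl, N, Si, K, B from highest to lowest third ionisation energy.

The third ionization energy removes an electron from the +2 ion. For each element: Cl²⁺ still has 5 valence electrons; N²⁺ still has 3 valence electrons; Si²⁺ still has 2 valence electrons; K²⁺ is already 1 electron into the core; B²⁺ still has 1 valence electron.
Usually core removal costs more than valence removal, but here the competition is close: a tightly held n=2 valence electron can cost more to remove than an n=3 core electron, so the actual values have to decide it.
Valence configurations: Cl²⁺ [Ne]3s²3p³, N²⁺ [He]2s²2p¹, Si²⁺ [Ne]3s², B²⁺ [He]2s¹.
The numbers (kJ/mol): Cl 3822, N 4578, Si 3232, K 4420, B 3660.
Hence IE_3: Si < B < Cl < K < N.

N > K > Cl > B > Si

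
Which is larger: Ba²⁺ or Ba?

Ba

Forming Ba²⁺ removes 2 electrons from Ba. Fewer electrons for the same nuclear charge means less shielding and a higher Z_eff on the remaining electrons, and for main-group metals the entire outer shell is lost.
A cation is smaller than its parent atom: Ba²⁺ < Ba.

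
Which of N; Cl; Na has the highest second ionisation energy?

Na

IE_2 is the cost of taking one more electron from the +1 cation: N⁺ still has 4 valence electrons; Cl⁺ still has 6 valence electrons; Na⁺ is the bare [Ne] core.
Breaking into a closed-shell core is much more expensive than removing a leftover valence electron — Na has the largest IE_2 here.
Valence configurations: N⁺ [He]2s²2p², Cl⁺ [Ne]3s²3p⁴.
Tabulated IE_2 (kJ/mol): N 2856, Cl 2298, Na 4562.
Putting it together, IE_2: Cl < N < Na.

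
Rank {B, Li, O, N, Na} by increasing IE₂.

The second ionization energy removes an electron from the +1 ion. For each element: B⁺ still has 2 valence electrons; Li⁺ is the bare [He] core; O⁺ still has 5 valence electrons; N⁺ still has 4 valence electrons; Na⁺ is the bare [Ne] core.
Pulling an electron out of a noble-gas core costs far more than removing a remaining valence electron, so Na and Li sit at the high end of IE_2.
Valence configurations: B⁺ [He]2s², O⁺ [He]2s²2p³, N⁺ [He]2s²2p².
Approximate IE_2 values (kJ/mol): B 2427, Li 7298, O 3388, N 2856, Na 4562.
So the second ionization energies run B < N < O < Na < Li.

B, N, O, Na, Li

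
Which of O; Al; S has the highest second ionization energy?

Consider each +1 ion: O⁺ still has 5 valence electrons; Al⁺ still has 2 valence electrons; S⁺ still has 5 valence electrons.
All are still removing valence electrons, so compare the +1 ions as you would atoms: IE_2 generally rises across a period (higher Z_eff) and falls down a group (larger shell), subject to the usual subshell exceptions.
Valence configurations: O⁺ [He]2s²2p³, Al⁺ [Ne]3s², S⁺ [Ne]3s²3p³.
Tabulated IE_2 (kJ/mol): O 3388, Al 1817, S 2252.
Putting it together, IE_2: Al < S < O.

O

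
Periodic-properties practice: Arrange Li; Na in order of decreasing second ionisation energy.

Li > Na

The second ionization energy removes an electron from the +1 ion. For each element: Li⁺ is the bare [He] core; Na⁺ is the bare [Ne] core.
All of these are removing an electron from a noble-gas core or deeper; the smaller core (lower principal quantum number) is held far more tightly, and within a period the higher nuclear charge binds the same core more tightly.
The numbers (kJ/mol): Li 7298, Na 4562.
Overall IE_2 order: Na < Li.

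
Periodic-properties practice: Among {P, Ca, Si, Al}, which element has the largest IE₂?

P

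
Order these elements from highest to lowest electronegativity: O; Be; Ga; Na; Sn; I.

O > I > Sn > Ga > Be > Na

Be is in period 2, group 2; O is in period 2, group 16; Na is in period 3, group 1; Ga is in period 4, group 13; Sn is in period 5, group 14; I is in period 5, group 17.
Smaller atoms with higher effective nuclear charge are more electronegative.
These span different periods and groups, so the two trends combine.
Be > Na: both effects reinforce here, so Be is clearly the higher of the two.
Ga > Be: period and group pull opposite ways; the across-period shift dominates (1.81 vs 1.57).
Sn > Ga: period and group pull opposite ways; the across-period shift dominates (1.96 vs 1.81).
I > Sn: both are in period 5; the period trend gives I the larger value.
O > I: period and group pull opposite ways; the down-group shift dominates (3.44 vs 2.66).
Approximate values (Pauling): Be 1.57, O 3.44, Na 0.93, Ga 1.81, Sn 1.96, I 2.66.
So from highest to lowest: O > I > Sn > Ga > Be > Na.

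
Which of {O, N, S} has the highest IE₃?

O

After 2 electrons have been removed, what remains? O²⁺ still has 4 valence electrons; N²⁺ still has 3 valence electrons; S²⁺ still has 4 valence electrons.
All are still removing valence electrons, so compare the +2 ions as you would atoms: IE_3 generally rises across a period (higher Z_eff) and falls down a group (larger shell), subject to the usual subshell exceptions.
Valence configurations: O²⁺ [He]2s²2p², N²⁺ [He]2s²2p¹, S²⁺ [Ne]3s²3p².
The numbers (kJ/mol): O 5300, N 4578, S 3357.
Overall IE_3 order: S < N < O.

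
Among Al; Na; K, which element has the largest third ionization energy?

Na

The third ionization energy removes an electron from the +2 ion. For each element: Al²⁺ still has 1 valence electron; Na²⁺ is already 1 electron into the core; K²⁺ is already 1 electron into the core.
Pulling an electron out of a noble-gas core costs far more than removing a remaining valence electron, so K and Na sit at the high end of IE_3.
The numbers (kJ/mol): Al 2745, Na 6910, K 4420.
Hence IE_3: Al < K < Na.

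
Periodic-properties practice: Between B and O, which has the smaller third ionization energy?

IE_3 is the cost of taking one more electron from the +2 cation: B²⁺ still has 1 valence electron; O²⁺ still has 4 valence electrons.
All are still removing valence electrons, so compare the +2 ions as you would atoms: IE_3 generally rises across a period (higher Z_eff) and falls down a group (larger shell), subject to the usual subshell exceptions.
Valence configurations: B²⁺ [He]2s¹, O²⁺ [He]2s²2p².
Tabulated IE_3 (kJ/mol): B 3660, O 5300.
So the third ionization energies run B < O.

B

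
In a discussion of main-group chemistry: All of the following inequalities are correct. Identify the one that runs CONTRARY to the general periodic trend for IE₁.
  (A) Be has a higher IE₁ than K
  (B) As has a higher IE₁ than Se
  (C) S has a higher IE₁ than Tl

(B)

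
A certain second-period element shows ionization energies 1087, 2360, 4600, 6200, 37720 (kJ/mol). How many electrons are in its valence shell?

4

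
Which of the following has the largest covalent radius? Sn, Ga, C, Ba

C is in period 2, group 14; Ga is in period 4, group 13; Sn is in period 5, group 14; Ba is in period 6, group 2.
Moving right in a period, electrons are added to the same shell under a stronger nuclear pull, so atoms get smaller; moving down, a new shell is opened and atoms get larger.
Neither a single period nor a single group — weigh both effects.
Ga > C: relative to C, both the across-period and down-group shifts push Ga's atomic radius up.
Sn > Ga: the two effects oppose for this pair; the down-group effect wins (140 vs 124 pm).
Ba > Sn: relative to Sn, both the across-period and down-group shifts push Ba's atomic radius up.
Approximate values (pm): C 75, Ga 124, Sn 140, Ba 196.
The largest covalent radius among these belongs to Ba.

Ba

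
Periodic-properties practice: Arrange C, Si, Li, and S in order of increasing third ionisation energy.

Si, S, C, Li

The third ionization energy removes an electron from the +2 ion. For each element: C²⁺ still has 2 valence electrons; Si²⁺ still has 2 valence electrons; Li²⁺ is already 1 electron into the core; S²⁺ still has 4 valence electrons.
Pulling an electron out of a noble-gas core costs far more than removing a remaining valence electron, so Li sits at the high end of IE_3.
Valence configurations: C²⁺ [He]2s², Si²⁺ [Ne]3s², S²⁺ [Ne]3s²3p².
Approximate IE_3 values (kJ/mol): C 4620, Si 3232, Li 11815, S 3357.
Putting it together, IE_3: Si < S < C < Li.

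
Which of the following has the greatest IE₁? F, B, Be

Be is in period 2, group 2; B is in period 2, group 13; F is in period 2, group 17.
First ionization energy rises across a period (greater Z_eff holds electrons more tightly) and falls down a group (valence electrons are farther from the nucleus).
All lie in period 2; the across-period trend (first ionization energy increases left to right) applies, with the exception below.
Note the exception: Be has a higher first ionization energy than B, contrary to the simple trend — removing B's lone 2p electron is easier than breaking Be's filled 2s².
Approximate values (kJ/mol): Be 900, B 801, F 1681.
The greatest IE₁ among these belongs to F.

F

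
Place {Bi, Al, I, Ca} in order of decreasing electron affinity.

Al is in period 3, group 13; Ca is in period 4, group 2; I is in period 5, group 17; Bi is in period 6, group 15.
Atoms with high Z_eff and room in the valence shell (especially the halogens) have the most exothermic electron affinities.
Here both period and group differ, so the two effects have to be weighed against each other.
Al > Ca: relative to Ca, both the across-period and down-group shifts push Al's electron affinity up.
Bi > Al: period and group pull opposite ways; the across-period shift dominates (91 vs 42 kJ/mol).
I > Bi: relative to Bi, both the across-period and down-group shifts push I's electron affinity up.
Tabulated electron affinity (kJ/mol): Al 42, Ca 2, I 295, Bi 91.
So from highest to lowest: I > Bi > Al > Ca.

I, Bi, Al, Ca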